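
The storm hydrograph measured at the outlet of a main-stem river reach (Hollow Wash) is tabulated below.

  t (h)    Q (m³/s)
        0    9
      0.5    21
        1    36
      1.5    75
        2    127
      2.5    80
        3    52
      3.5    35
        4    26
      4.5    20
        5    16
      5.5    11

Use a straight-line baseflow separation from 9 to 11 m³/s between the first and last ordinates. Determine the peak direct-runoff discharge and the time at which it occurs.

Q_p = 117.27 m³/s at t = 2 h

Subtracting baseflow gives direct-runoff ordinates: 0.00, 11.82, 26.64, 65.45, 117.27, 70.09, 41.91, 24.73, 15.55, 9.36, 5.18, 0.00 m³/s.
The maximum is 117.27 m³/s, occurring at the reading for t = 2 h.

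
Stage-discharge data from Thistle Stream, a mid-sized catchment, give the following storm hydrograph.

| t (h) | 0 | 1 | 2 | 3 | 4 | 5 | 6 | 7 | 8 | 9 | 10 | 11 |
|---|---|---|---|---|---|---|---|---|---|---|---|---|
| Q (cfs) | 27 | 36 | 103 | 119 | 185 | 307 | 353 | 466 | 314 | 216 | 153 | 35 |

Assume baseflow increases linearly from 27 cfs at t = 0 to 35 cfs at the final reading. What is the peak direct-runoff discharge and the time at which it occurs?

Q_p = 433.91 cfs at t = 7 h

Subtracting baseflow gives direct-runoff ordinates: 0.00, 8.27, 74.55, 89.82, 155.09, 276.36, 321.64, 433.91, 281.18, 182.45, 118.73, 0.00 cfs.
The maximum is 433.91 cfs, occurring at the reading for t = 7 h.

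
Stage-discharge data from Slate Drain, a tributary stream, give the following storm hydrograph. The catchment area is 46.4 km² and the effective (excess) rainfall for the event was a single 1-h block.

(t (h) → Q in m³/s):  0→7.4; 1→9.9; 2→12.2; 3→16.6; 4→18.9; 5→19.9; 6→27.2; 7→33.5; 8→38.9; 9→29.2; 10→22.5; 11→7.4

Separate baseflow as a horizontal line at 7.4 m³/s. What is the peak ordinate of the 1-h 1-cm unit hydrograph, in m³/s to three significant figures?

Direct runoff: 0.0, 2.5, 4.8, 9.2, 11.5, 12.5, 19.8, 26.1, 31.5, 21.8, 15.1, 0.0 m³/s; ΣQ_DR = 154.8 m³/s, peak = 31.5 m³/s.
Runoff depth d = ΣQ_DR·Δt / A = 154.8 × 3600 / (46.4 km²) = 12.01 mm.
The 1-cm UH is the DRH scaled by (10 mm)/d, so U_p = 31.5 × 10/12.01 = 26.2 m³/s.

U_p ≈ 26.2 m³/s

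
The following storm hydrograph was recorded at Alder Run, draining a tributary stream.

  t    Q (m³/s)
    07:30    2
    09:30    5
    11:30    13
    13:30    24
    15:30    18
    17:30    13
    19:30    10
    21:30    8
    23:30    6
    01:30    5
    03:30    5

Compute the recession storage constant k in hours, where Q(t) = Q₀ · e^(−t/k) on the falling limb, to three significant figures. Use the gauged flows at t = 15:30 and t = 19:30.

On the falling limb, Q drops from 18 to 10 m³/s between t = 15:30 and t = 19:30 (Δt = 4 h).
k = −Δt / ln(Q₂/Q₁) = −4 / ln(10/18) = 6.81 h.

k ≈ 6.81 h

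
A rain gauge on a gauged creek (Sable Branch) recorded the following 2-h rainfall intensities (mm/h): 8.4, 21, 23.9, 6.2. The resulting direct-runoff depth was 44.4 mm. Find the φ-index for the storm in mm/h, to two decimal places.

φ ≈ 11.35 mm/h

Only the 2 blocks with intensity above φ contribute runoff: 21, 23.9 mm/h.
Σ(I−φ)·Δt = d  ⇒  (21+23.9 − 2φ)·2 = 44.4
φ = (44.90 − 44.4/2) / 2 = 11.35 mm/h.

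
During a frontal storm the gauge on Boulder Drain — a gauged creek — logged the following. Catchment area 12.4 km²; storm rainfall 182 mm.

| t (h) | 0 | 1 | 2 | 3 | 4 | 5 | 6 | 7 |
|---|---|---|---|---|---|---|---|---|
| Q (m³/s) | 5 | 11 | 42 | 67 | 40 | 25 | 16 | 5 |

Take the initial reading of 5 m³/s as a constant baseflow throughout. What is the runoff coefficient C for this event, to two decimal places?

C ≈ 0.27

ΣQ_DR = 171.0 m³/s; V = ΣQ_DR·Δt = 6.156 × 10^5 m³.
Runoff depth d = V / A = 49.65 mm.
C = d / P = 49.65 / 182 = 0.27.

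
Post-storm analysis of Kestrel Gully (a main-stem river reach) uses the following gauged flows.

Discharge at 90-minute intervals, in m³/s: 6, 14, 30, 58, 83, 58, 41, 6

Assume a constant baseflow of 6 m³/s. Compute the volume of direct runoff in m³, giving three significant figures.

Direct-runoff ordinates (Q − Q_b): 0.0, 8.0, 24.0, 52.0, 77.0, 52.0, 35.0, 0.0 m³/s.
ΣQ_DR = 248.0 m³/s.
With Δt = 1.5 h = 5400 s, V = ΣQ_DR · Δt = 248.0 × 5400 = 1.34 × 10^6 m³.

V ≈ 1.34 × 10^6 m³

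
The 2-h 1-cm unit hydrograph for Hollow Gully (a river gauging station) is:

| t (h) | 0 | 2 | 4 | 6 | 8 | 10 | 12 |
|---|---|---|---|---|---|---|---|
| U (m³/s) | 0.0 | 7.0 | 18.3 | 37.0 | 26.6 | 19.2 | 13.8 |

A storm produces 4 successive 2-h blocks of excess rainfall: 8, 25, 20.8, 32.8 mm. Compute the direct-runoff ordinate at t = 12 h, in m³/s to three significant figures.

Q ≈ 236 m³/s

By discrete convolution, Q_j = Σ (P_i / 10 mm) · U_{j−i}.
At t = 12 h (j=6): Q = (8/10)·13.8 + (25/10)·19.2 + (20.8/10)·26.6 + (32.8/10)·37.0 = 236 m³/s.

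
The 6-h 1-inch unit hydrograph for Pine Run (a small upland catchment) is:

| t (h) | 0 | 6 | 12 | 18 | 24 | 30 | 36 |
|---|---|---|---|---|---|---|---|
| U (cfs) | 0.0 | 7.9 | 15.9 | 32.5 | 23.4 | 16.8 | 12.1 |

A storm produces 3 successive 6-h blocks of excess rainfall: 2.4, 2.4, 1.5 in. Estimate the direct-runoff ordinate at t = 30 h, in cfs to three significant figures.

By discrete convolution, Q_j = Σ (P_i / 1 in) · U_{j−i}.
At t = 30 h (j=5): Q = (2.4/1)·16.8 + (2.4/1)·23.4 + (1.5/1)·32.5 = 145 cfs.

Q ≈ 145 cfs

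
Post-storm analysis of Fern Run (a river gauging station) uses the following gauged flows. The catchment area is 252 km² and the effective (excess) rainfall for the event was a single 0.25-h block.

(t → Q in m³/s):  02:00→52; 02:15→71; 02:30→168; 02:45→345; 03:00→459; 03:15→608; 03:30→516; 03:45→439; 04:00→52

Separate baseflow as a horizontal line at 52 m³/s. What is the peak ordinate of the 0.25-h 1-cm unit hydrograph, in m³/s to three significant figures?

U_p ≈ 694 m³/s

Direct runoff: 0.0, 19.0, 116.0, 293.0, 407.0, 556.0, 464.0, 387.0, 0.0 m³/s; ΣQ_DR = 2242 m³/s, peak = 556.0 m³/s.
Runoff depth d = ΣQ_DR·Δt / A = 2242 × 900 / (252 km²) = 8.007 mm.
The 1-cm UH is the DRH scaled by (10 mm)/d, so U_p = 556.0 × 10/8.007 = 694 m³/s.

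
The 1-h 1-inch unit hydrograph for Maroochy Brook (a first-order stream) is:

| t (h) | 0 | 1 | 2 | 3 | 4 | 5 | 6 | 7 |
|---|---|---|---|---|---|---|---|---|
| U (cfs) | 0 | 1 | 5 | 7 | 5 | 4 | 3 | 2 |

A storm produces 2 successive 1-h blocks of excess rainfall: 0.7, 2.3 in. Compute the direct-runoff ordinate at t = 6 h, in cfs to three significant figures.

By discrete convolution, Q_j = Σ (P_i / 1 in) · U_{j−i}.
At t = 6 h (j=6): Q = (0.7/1)·3 + (2.3/1)·4 = 11.3 cfs.

Q ≈ 11.3 cfs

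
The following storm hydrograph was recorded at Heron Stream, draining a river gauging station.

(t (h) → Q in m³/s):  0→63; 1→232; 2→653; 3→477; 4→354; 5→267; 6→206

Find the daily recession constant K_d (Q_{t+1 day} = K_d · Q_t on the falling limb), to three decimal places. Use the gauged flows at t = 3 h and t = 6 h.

K_d ≈ 0.001

Between t = 3 h and t = 6 h the flow falls from 477 to 206 m³/s over 3×1 h = 3 h.
Per-interval ratio K = (206/477)^(1/3) = 0.7559; K_d = K^(24/1) = 0.001.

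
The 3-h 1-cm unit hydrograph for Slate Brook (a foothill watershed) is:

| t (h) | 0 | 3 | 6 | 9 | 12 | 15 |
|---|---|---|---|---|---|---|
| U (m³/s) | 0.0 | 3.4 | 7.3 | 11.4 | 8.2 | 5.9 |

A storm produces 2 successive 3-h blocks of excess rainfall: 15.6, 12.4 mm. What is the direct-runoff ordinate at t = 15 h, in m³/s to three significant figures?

Q ≈ 19.4 m³/s

By discrete convolution, Q_j = Σ (P_i / 10 mm) · U_{j−i}.
At t = 15 h (j=5): Q = (15.6/10)·5.9 + (12.4/10)·8.2 = 19.4 m³/s.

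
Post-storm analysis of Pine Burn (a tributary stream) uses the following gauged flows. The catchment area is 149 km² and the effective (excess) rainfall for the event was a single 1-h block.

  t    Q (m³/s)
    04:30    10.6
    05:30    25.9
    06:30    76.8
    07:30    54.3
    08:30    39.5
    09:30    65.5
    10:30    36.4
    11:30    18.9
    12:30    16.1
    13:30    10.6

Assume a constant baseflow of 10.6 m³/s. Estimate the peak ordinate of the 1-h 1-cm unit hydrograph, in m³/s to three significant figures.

Direct runoff: 0.0, 15.3, 66.2, 43.7, 28.9, 54.9, 25.8, 8.3, 5.5, 0.0 m³/s; ΣQ_DR = 248.6 m³/s, peak = 66.2 m³/s.
Runoff depth d = ΣQ_DR·Δt / A = 248.6 × 3600 / (149 km²) = 6.006 mm.
The 1-cm UH is the DRH scaled by (10 mm)/d, so U_p = 66.2 × 10/6.006 = 110 m³/s.

U_p ≈ 110 m³/s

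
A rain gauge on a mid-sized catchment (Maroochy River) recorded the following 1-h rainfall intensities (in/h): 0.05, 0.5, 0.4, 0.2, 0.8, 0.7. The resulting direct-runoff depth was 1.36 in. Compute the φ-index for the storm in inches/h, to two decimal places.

Only the 4 blocks with intensity above φ contribute runoff: 0.5, 0.4, 0.8, 0.7 in/h.
Σ(I−φ)·Δt = d  ⇒  (0.5+0.4+0.8+0.7 − 4φ)·1 = 1.36
φ = (2.400 − 1.36/1) / 4 = 0.26 in/h.

φ ≈ 0.26 in/h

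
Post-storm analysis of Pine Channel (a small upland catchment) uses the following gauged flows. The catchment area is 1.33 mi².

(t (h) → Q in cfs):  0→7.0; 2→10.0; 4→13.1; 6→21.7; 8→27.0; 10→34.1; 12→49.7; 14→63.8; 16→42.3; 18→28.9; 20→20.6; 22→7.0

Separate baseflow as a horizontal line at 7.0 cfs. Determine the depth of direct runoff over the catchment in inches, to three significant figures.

Direct runoff: 0.0, 3.0, 6.1, 14.7, 20.0, 27.1, 42.7, 56.8, 35.3, 21.9, 13.6, 0.0 cfs; ΣQ_DR = 241.2 cfs.
V = ΣQ_DR · Δt = 241.2 × 7200 s = 1.737 × 10^6 ft³.
Over A = 1.33 mi², depth = V / A = 0.562 in.

d ≈ 0.562 in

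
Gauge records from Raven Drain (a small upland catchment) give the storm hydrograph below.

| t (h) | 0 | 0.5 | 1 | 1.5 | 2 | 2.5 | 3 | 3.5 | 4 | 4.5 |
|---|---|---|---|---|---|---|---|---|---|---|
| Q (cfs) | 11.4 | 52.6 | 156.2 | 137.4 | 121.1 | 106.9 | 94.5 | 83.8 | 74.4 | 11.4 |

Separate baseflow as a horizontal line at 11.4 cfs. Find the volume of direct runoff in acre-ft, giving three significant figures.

Direct-runoff ordinates (Q − Q_b): 0.0, 41.2, 144.8, 126.0, 109.7, 95.5, 83.1, 72.4, 63.0, 0.0 cfs.
ΣQ_DR = 735.7 cfs.
With Δt = 0.5 h = 1800 s, V = ΣQ_DR · Δt = 735.7 × 1800 = 1.32 × 10^6 ft³ = 30.4 acre-ft.

V ≈ 30.4 acre-ft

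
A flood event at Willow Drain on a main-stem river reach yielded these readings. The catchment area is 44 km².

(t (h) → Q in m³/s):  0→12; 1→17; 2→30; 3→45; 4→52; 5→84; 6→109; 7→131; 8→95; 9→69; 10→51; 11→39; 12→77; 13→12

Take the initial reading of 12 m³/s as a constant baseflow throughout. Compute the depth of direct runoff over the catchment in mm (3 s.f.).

Direct runoff: 0.0, 5.0, 18.0, 33.0, 40.0, 72.0, 97.0, 119.0, 83.0, 57.0, 39.0, 27.0, 65.0, 0.0 m³/s; ΣQ_DR = 655.0 m³/s.
V = ΣQ_DR · Δt = 655.0 × 3600 s = 2.358 × 10^6 m³.
Over A = 44 km², depth = V / A = 53.6 mm.

d ≈ 53.6 mm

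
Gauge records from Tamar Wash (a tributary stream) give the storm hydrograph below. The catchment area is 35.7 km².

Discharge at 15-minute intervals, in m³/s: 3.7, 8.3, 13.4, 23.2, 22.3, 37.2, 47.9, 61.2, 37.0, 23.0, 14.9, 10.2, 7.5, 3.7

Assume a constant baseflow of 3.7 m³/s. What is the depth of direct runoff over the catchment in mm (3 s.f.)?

d ≈ 6.60 mm

Direct runoff: 0.0, 4.6, 9.7, 19.5, 18.6, 33.5, 44.2, 57.5, 33.3, 19.3, 11.2, 6.5, 3.8, 0.0 m³/s; ΣQ_DR = 261.7 m³/s.
V = ΣQ_DR · Δt = 261.7 × 900 s = 2.355 × 10^5 m³.
Over A = 35.7 km², depth = V / A = 6.60 mm.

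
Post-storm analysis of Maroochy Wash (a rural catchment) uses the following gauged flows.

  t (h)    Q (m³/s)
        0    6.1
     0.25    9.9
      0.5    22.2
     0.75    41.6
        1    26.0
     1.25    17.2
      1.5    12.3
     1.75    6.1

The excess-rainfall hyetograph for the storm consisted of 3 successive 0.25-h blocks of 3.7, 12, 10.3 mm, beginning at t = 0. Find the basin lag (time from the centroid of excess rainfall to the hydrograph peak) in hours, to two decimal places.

Centroid of excess rainfall: t_c = Σ P_i·t̄_i / ΣP_i = 0.4385 h (block centres at 0.125, 0.375, 0.625 h).
Hydrograph peak occurs at t = 0.75 h, so basin lag t_L = 0.75 − 0.4385 = 0.31 h.

t_L ≈ 0.31 h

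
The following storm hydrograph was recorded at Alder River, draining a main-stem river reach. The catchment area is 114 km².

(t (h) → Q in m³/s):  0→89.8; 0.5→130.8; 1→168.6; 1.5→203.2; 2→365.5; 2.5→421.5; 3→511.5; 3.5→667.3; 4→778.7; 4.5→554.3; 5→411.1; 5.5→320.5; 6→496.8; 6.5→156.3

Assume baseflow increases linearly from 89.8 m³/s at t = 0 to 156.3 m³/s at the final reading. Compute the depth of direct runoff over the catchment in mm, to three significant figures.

Direct runoff: 0.00, 35.88, 68.57, 98.05, 255.24, 306.12, 391.01, 541.69, 647.98, 418.46, 270.15, 174.43, 345.62, 0.00 m³/s; ΣQ_DR = 3553 m³/s.
V = ΣQ_DR · Δt = 3553 × 1800 s = 6.396 × 10^6 m³.
Over A = 114 km², depth = V / A = 56.1 mm.

d ≈ 56.1 mm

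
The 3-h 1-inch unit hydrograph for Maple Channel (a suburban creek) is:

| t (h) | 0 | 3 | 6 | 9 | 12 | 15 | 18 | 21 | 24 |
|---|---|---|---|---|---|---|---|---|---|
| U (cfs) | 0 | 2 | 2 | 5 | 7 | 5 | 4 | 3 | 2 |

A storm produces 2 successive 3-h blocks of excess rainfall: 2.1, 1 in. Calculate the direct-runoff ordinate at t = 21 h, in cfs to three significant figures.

By discrete convolution, Q_j = Σ (P_i / 1 in) · U_{j−i}.
At t = 21 h (j=7): Q = (2.1/1)·3 + (1/1)·4 = 10.3 cfs.

Q ≈ 10.3 cfs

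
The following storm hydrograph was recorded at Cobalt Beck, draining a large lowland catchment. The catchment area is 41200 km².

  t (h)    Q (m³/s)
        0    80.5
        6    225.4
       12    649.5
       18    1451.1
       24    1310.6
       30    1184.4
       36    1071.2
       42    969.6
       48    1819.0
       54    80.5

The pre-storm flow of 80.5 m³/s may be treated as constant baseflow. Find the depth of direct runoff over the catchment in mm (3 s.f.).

d ≈ 4.21 mm

Direct runoff: 0.0, 144.9, 569.0, 1370.6, 1230.1, 1103.9, 990.7, 889.1, 1738.5, 0.0 m³/s; ΣQ_DR = 8037 m³/s.
V = ΣQ_DR · Δt = 8037 × 21600 s = 1.736 × 10^8 m³.
Over A = 41200 km², depth = V / A = 4.21 mm.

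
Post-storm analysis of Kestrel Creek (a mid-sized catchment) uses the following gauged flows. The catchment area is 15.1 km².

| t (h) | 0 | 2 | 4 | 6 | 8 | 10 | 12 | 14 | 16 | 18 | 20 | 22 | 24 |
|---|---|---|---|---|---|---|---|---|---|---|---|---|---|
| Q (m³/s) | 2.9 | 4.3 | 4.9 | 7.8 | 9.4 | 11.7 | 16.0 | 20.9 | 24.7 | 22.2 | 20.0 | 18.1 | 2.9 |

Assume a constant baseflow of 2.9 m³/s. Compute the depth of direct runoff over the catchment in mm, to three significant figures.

Direct runoff: 0.0, 1.4, 2.0, 4.9, 6.5, 8.8, 13.1, 18.0, 21.8, 19.3, 17.1, 15.2, 0.0 m³/s; ΣQ_DR = 128.1 m³/s.
V = ΣQ_DR · Δt = 128.1 × 7200 s = 9.223 × 10^5 m³.
Over A = 15.1 km², depth = V / A = 61.1 mm.

d ≈ 61.1 mm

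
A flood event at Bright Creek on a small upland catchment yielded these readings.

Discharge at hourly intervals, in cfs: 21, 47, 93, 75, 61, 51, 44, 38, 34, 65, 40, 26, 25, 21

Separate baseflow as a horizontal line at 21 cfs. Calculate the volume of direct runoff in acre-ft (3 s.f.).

V ≈ 28.7 acre-ft

Direct-runoff ordinates (Q − Q_b): 0.0, 26.0, 72.0, 54.0, 40.0, 30.0, 23.0, 17.0, 13.0, 44.0, 19.0, 5.0, 4.0, 0.0 cfs.
ΣQ_DR = 347.0 cfs.
With Δt = 1 h = 3600 s, V = ΣQ_DR · Δt = 347.0 × 3600 = 1.25 × 10^6 ft³ = 28.7 acre-ft.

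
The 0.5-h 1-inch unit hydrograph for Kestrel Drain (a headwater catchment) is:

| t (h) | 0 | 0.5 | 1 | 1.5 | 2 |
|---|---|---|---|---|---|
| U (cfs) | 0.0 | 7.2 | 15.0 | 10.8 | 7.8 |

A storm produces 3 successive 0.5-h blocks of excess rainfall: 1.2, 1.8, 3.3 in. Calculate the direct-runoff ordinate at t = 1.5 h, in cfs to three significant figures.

Q ≈ 63.7 cfs

By discrete convolution, Q_j = Σ (P_i / 1 in) · U_{j−i}.
At t = 1.5 h (j=3): Q = (1.2/1)·10.8 + (1.8/1)·15.0 + (3.3/1)·7.2 = 63.7 cfs.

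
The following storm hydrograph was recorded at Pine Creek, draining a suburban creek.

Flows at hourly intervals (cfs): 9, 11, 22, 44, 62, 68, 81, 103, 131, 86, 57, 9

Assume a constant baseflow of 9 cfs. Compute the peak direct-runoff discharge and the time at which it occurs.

Q_p = 122.0 cfs at t = 8 h

Subtracting baseflow gives direct-runoff ordinates: 0.0, 2.0, 13.0, 35.0, 53.0, 59.0, 72.0, 94.0, 122.0, 77.0, 48.0, 0.0 cfs.
The maximum is 122.0 cfs, occurring at the reading for t = 8 h.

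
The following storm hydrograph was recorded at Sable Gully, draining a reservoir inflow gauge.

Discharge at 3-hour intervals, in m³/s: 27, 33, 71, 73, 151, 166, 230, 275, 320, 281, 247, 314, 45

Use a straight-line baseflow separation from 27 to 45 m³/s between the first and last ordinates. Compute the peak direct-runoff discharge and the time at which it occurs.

Q_p = 281.00 m³/s at t = 24 h

Subtracting baseflow gives direct-runoff ordinates: 0.00, 4.50, 41.00, 41.50, 118.00, 131.50, 194.00, 237.50, 281.00, 240.50, 205.00, 270.50, 0.00 m³/s.
The maximum is 281.00 m³/s, occurring at the reading for t = 24 h.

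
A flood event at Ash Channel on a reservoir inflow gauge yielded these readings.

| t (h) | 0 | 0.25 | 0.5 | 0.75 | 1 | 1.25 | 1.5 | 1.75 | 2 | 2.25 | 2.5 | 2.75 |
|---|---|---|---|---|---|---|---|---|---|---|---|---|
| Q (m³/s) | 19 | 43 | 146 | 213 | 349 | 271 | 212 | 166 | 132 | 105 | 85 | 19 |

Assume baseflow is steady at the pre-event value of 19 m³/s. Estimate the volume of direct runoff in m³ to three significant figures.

Direct-runoff ordinates (Q − Q_b): 0.0, 24.0, 127.0, 194.0, 330.0, 252.0, 193.0, 147.0, 113.0, 86.0, 66.0, 0.0 m³/s.
ΣQ_DR = 1532 m³/s.
With Δt = 0.25 h = 900 s, V = ΣQ_DR · Δt = 1532 × 900 = 1.38 × 10^6 m³.

V ≈ 1.38 × 10^6 m³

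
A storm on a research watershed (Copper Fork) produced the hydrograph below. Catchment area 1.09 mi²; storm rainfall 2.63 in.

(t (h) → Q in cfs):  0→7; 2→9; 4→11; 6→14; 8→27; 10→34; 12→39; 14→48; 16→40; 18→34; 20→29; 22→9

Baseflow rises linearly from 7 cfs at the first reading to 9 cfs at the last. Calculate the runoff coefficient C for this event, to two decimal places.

ΣQ_DR = 205.0 cfs; V = ΣQ_DR·Δt = 1.476 × 10^6 ft³.
Runoff depth d = V / A = 0.5829 in.
C = d / P = 0.5829 / 2.63 = 0.22.

C ≈ 0.22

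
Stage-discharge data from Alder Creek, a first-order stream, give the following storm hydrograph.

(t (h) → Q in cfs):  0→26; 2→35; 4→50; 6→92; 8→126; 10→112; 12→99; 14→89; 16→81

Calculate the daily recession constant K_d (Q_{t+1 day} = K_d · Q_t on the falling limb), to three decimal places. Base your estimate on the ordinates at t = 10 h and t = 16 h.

Between t = 10 h and t = 16 h the flow falls from 112 to 81 cfs over 3×2 h = 6 h.
Per-interval ratio K = (81/112)^(1/3) = 0.8976; K_d = K^(24/2) = 0.274.

K_d ≈ 0.274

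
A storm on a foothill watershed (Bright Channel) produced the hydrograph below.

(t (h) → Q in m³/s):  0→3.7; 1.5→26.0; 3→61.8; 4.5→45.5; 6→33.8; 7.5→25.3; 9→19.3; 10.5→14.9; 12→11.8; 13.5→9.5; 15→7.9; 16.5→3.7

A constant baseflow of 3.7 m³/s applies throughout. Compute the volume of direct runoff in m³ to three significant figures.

Direct-runoff ordinates (Q − Q_b): 0.0, 22.3, 58.1, 41.8, 30.1, 21.6, 15.6, 11.2, 8.1, 5.8, 4.2, 0.0 m³/s.
ΣQ_DR = 218.8 m³/s.
With Δt = 1.5 h = 5400 s, V = ΣQ_DR · Δt = 218.8 × 5400 = 1.18 × 10^6 m³.

V ≈ 1.18 × 10^6 m³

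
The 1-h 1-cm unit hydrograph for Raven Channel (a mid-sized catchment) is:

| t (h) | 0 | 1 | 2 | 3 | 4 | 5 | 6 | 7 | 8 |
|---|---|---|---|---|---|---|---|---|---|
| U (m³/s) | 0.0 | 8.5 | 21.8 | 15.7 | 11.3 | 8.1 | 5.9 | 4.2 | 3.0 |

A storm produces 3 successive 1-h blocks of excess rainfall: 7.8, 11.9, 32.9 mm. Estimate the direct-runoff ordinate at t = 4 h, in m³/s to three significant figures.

Q ≈ 99.2 m³/s

By discrete convolution, Q_j = Σ (P_i / 10 mm) · U_{j−i}.
At t = 4 h (j=4): Q = (7.8/10)·11.3 + (11.9/10)·15.7 + (32.9/10)·21.8 = 99.2 m³/s.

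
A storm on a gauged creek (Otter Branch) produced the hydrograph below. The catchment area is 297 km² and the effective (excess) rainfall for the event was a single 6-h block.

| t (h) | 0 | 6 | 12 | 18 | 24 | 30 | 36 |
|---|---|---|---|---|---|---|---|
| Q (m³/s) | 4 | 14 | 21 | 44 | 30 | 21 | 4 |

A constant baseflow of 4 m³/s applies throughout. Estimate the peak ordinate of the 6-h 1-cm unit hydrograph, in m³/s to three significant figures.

U_p ≈ 50.0 m³/s

Direct runoff: 0.0, 10.0, 17.0, 40.0, 26.0, 17.0, 0.0 m³/s; ΣQ_DR = 110.0 m³/s, peak = 40.0 m³/s.
Runoff depth d = ΣQ_DR·Δt / A = 110.0 × 21600 / (297 km²) = 8.000 mm.
The 1-cm UH is the DRH scaled by (10 mm)/d, so U_p = 40.0 × 10/8.000 = 50.0 m³/s.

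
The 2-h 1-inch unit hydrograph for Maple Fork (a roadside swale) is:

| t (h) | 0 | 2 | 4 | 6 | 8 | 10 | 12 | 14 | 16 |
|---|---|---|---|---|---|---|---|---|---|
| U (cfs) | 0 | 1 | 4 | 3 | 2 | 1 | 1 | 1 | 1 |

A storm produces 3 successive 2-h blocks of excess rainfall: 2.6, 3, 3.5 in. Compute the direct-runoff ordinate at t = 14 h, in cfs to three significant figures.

Q ≈ 9.10 cfs

By discrete convolution, Q_j = Σ (P_i / 1 in) · U_{j−i}.
At t = 14 h (j=7): Q = (2.6/1)·1 + (3/1)·1 + (3.5/1)·1 = 9.10 cfs.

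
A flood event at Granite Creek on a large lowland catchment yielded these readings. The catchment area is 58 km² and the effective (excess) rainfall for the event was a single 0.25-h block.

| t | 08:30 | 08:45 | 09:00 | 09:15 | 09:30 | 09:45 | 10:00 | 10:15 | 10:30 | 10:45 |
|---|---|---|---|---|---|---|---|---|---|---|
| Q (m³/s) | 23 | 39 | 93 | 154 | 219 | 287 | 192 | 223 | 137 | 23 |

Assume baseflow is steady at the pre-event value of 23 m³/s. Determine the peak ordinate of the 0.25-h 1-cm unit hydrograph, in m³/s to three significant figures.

Direct runoff: 0.0, 16.0, 70.0, 131.0, 196.0, 264.0, 169.0, 200.0, 114.0, 0.0 m³/s; ΣQ_DR = 1160 m³/s, peak = 264.0 m³/s.
Runoff depth d = ΣQ_DR·Δt / A = 1160 × 900 / (58 km²) = 18.00 mm.
The 1-cm UH is the DRH scaled by (10 mm)/d, so U_p = 264.0 × 10/18.00 = 147 m³/s.

U_p ≈ 147 m³/s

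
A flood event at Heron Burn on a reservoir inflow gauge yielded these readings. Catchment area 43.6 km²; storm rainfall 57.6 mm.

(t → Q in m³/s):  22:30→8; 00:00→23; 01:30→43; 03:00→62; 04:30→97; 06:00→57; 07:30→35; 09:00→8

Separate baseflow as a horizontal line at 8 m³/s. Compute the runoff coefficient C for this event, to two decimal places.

ΣQ_DR = 269.0 m³/s; V = ΣQ_DR·Δt = 1.453 × 10^6 m³.
Runoff depth d = V / A = 33.32 mm.
C = d / P = 33.32 / 57.6 = 0.58.

C ≈ 0.58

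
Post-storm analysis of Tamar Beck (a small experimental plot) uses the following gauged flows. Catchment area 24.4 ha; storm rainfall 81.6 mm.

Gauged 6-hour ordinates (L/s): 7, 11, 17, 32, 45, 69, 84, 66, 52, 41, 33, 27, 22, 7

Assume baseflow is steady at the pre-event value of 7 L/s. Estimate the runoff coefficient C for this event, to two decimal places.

C ≈ 0.45

ΣQ_DR = 415.0 L/s; V = ΣQ_DR·Δt = 8.964 × 10^6 L.
Runoff depth d = V / A = 36.74 mm.
C = d / P = 36.74 / 81.6 = 0.45.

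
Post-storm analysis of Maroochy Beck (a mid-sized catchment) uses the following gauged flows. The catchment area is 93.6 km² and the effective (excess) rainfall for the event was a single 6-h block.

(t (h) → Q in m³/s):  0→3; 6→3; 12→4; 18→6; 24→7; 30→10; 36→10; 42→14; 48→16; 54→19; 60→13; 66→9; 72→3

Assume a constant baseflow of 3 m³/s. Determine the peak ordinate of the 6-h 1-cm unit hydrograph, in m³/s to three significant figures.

U_p ≈ 8.89 m³/s

Direct runoff: 0.0, 0.0, 1.0, 3.0, 4.0, 7.0, 7.0, 11.0, 13.0, 16.0, 10.0, 6.0, 0.0 m³/s; ΣQ_DR = 78.00 m³/s, peak = 16.0 m³/s.
Runoff depth d = ΣQ_DR·Δt / A = 78.00 × 21600 / (93.6 km²) = 18.00 mm.
The 1-cm UH is the DRH scaled by (10 mm)/d, so U_p = 16.0 × 10/18.00 = 8.89 m³/s.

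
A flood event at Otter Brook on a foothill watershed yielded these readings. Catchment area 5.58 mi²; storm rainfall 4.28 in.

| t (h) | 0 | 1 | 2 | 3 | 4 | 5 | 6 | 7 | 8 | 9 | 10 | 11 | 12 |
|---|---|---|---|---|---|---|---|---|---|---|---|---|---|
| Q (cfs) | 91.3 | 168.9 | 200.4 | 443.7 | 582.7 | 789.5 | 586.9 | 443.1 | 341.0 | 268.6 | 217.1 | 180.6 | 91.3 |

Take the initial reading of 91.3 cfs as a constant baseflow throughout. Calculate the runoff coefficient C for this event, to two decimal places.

ΣQ_DR = 3218 cfs; V = ΣQ_DR·Δt = 1.159 × 10^7 ft³.
Runoff depth d = V / A = 0.8937 in.
C = d / P = 0.8937 / 4.28 = 0.21.

C ≈ 0.21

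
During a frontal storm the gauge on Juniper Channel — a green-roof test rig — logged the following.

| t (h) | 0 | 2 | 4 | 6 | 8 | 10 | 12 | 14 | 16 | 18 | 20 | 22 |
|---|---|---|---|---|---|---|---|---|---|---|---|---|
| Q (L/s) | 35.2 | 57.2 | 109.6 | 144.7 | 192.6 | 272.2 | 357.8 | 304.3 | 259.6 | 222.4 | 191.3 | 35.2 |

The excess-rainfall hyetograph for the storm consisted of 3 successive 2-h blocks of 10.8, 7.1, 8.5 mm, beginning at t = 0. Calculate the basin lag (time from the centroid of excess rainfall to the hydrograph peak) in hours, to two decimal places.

Centroid of excess rainfall: t_c = Σ P_i·t̄_i / ΣP_i = 2.8258 h (block centres at 1, 3, 5 h).
Hydrograph peak occurs at t = 12 h, so basin lag t_L = 12 − 2.8258 = 9.17 h.

t_L ≈ 9.17 h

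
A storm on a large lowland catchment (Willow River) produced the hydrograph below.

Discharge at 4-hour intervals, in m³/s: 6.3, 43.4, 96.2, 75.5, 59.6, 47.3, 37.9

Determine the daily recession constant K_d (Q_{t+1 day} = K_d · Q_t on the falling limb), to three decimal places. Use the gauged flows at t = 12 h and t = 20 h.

K_d ≈ 0.246

Between t = 12 h and t = 20 h the flow falls from 75.5 to 47.3 m³/s over 2×4 h = 8 h.
Per-interval ratio K = (47.3/75.5)^(1/2) = 0.7915; K_d = K^(24/4) = 0.246.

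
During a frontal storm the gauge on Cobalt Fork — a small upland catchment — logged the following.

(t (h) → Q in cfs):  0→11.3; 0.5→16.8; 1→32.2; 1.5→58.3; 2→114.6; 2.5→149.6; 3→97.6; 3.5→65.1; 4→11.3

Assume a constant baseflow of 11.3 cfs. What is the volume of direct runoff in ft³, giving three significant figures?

V ≈ 8.19 × 10^5 ft³

Direct-runoff ordinates (Q − Q_b): 0.0, 5.5, 20.9, 47.0, 103.3, 138.3, 86.3, 53.8, 0.0 cfs.
ΣQ_DR = 455.1 cfs.
With Δt = 0.5 h = 1800 s, V = ΣQ_DR · Δt = 455.1 × 1800 = 8.19 × 10^5 ft³.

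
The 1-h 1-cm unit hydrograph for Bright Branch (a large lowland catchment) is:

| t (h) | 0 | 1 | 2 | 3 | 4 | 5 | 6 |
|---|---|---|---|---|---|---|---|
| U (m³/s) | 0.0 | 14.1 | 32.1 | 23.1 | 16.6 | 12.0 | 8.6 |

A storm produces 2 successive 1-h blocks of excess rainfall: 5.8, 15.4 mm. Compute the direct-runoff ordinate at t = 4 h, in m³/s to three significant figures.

Q ≈ 45.2 m³/s

By discrete convolution, Q_j = Σ (P_i / 10 mm) · U_{j−i}.
At t = 4 h (j=4): Q = (5.8/10)·16.6 + (15.4/10)·23.1 = 45.2 m³/s.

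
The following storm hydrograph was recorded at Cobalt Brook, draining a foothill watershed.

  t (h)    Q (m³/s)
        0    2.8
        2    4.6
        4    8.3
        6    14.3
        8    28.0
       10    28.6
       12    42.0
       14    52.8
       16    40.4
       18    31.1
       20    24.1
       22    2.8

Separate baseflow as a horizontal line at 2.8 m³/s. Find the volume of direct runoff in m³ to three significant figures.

Direct-runoff ordinates (Q − Q_b): 0.0, 1.8, 5.5, 11.5, 25.2, 25.8, 39.2, 50.0, 37.6, 28.3, 21.3, 0.0 m³/s.
ΣQ_DR = 246.2 m³/s.
With Δt = 2 h = 7200 s, V = ΣQ_DR · Δt = 246.2 × 7200 = 1.77 × 10^6 m³.

V ≈ 1.77 × 10^6 m³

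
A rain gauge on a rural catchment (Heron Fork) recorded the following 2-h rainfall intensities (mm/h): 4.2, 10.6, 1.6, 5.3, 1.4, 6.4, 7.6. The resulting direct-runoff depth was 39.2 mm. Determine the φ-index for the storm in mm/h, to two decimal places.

φ ≈ 2.90 mm/h

Only the 5 blocks with intensity above φ contribute runoff: 4.2, 10.6, 5.3, 6.4, 7.6 mm/h.
Σ(I−φ)·Δt = d  ⇒  (4.2+10.6+5.3+6.4+7.6 − 5φ)·2 = 39.2
φ = (34.10 − 39.2/2) / 5 = 2.90 mm/h.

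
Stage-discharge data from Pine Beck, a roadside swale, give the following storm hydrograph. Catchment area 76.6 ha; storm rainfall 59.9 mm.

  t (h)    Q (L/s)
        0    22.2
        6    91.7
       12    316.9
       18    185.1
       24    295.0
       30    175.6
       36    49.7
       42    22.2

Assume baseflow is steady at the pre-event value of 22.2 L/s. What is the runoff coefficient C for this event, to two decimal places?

ΣQ_DR = 980.8 L/s; V = ΣQ_DR·Δt = 2.119 × 10^7 L.
Runoff depth d = V / A = 27.66 mm.
C = d / P = 27.66 / 59.9 = 0.46.

C ≈ 0.46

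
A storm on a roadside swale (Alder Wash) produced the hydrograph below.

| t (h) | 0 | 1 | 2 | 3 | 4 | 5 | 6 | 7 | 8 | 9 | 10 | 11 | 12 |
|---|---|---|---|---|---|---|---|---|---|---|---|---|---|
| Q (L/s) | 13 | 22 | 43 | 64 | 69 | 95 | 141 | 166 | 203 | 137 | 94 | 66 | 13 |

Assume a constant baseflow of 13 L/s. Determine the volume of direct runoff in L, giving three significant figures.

Direct-runoff ordinates (Q − Q_b): 0.0, 9.0, 30.0, 51.0, 56.0, 82.0, 128.0, 153.0, 190.0, 124.0, 81.0, 53.0, 0.0 L/s.
ΣQ_DR = 957.0 L/s.
With Δt = 1 h = 3600 s, V = ΣQ_DR · Δt = 957.0 × 3600 = 3.45 × 10^6 L.

V ≈ 3.45 × 10^6 L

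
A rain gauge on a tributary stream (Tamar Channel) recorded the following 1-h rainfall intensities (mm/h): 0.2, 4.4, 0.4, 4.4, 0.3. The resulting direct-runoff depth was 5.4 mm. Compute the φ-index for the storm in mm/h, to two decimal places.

φ ≈ 1.70 mm/h

Only the 2 blocks with intensity above φ contribute runoff: 4.4, 4.4 mm/h.
Σ(I−φ)·Δt = d  ⇒  (4.4+4.4 − 2φ)·1 = 5.4
φ = (8.800 − 5.4/1) / 2 = 1.70 mm/h.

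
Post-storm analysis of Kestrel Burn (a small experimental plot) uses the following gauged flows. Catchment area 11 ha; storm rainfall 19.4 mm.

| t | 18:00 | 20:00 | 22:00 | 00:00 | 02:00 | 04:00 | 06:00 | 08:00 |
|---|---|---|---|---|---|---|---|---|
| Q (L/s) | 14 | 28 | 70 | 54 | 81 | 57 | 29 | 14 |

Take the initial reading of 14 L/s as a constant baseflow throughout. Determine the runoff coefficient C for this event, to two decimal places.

ΣQ_DR = 235.0 L/s; V = ΣQ_DR·Δt = 1.692 × 10^6 L.
Runoff depth d = V / A = 15.38 mm.
C = d / P = 15.38 / 19.4 = 0.79.

C ≈ 0.79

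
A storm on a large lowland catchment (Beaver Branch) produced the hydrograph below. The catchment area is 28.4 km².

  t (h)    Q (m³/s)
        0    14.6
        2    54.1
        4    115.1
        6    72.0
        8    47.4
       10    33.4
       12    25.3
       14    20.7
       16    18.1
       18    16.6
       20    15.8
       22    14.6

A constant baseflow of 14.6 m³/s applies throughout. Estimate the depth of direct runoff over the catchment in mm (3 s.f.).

d ≈ 69.1 mm

Direct runoff: 0.0, 39.5, 100.5, 57.4, 32.8, 18.8, 10.7, 6.1, 3.5, 2.0, 1.2, 0.0 m³/s; ΣQ_DR = 272.5 m³/s.
V = ΣQ_DR · Δt = 272.5 × 7200 s = 1.962 × 10^6 m³.
Over A = 28.4 km², depth = V / A = 69.1 mm.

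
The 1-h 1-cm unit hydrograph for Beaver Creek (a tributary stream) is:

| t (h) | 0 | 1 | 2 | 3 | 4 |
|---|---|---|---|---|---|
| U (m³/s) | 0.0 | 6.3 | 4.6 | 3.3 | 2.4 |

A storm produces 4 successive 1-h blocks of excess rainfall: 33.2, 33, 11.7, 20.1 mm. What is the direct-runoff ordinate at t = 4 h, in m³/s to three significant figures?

By discrete convolution, Q_j = Σ (P_i / 10 mm) · U_{j−i}.
At t = 4 h (j=4): Q = (33.2/10)·2.4 + (33/10)·3.3 + (11.7/10)·4.6 + (20.1/10)·6.3 = 36.9 m³/s.

Q ≈ 36.9 m³/s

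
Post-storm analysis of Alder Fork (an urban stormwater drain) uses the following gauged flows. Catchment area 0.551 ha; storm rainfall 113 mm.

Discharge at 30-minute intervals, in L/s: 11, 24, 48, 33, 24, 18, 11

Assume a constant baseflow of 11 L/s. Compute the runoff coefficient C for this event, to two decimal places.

C ≈ 0.27

ΣQ_DR = 92.00 L/s; V = ΣQ_DR·Δt = 1.656 × 10^5 L.
Runoff depth d = V / A = 30.05 mm.
C = d / P = 30.05 / 113 = 0.27.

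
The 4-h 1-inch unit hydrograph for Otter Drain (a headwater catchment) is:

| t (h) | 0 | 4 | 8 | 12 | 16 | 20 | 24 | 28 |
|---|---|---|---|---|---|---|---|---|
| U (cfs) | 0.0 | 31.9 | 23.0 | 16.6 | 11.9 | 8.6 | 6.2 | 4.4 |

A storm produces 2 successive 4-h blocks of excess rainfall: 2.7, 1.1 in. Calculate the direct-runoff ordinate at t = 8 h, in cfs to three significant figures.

Q ≈ 97.2 cfs

By discrete convolution, Q_j = Σ (P_i / 1 in) · U_{j−i}.
At t = 8 h (j=2): Q = (2.7/1)·23.0 + (1.1/1)·31.9 = 97.2 cfs.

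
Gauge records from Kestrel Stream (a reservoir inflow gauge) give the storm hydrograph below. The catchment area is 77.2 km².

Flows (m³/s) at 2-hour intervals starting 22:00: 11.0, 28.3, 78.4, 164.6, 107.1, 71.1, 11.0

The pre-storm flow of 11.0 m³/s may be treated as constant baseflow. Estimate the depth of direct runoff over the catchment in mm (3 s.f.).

d ≈ 36.8 mm

Direct runoff: 0.0, 17.3, 67.4, 153.6, 96.1, 60.1, 0.0 m³/s; ΣQ_DR = 394.5 m³/s.
V = ΣQ_DR · Δt = 394.5 × 7200 s = 2.840 × 10^6 m³.
Over A = 77.2 km², depth = V / A = 36.8 mm.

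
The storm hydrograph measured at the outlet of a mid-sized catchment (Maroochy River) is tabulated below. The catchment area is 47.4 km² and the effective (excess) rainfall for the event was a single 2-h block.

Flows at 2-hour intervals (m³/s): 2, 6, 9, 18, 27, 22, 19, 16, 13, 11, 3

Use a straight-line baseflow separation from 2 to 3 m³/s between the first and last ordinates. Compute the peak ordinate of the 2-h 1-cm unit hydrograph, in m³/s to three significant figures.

U_p ≈ 13.7 m³/s

Direct runoff: 0.00, 3.90, 6.80, 15.70, 24.60, 19.50, 16.40, 13.30, 10.20, 8.10, 0.00 m³/s; ΣQ_DR = 118.5 m³/s, peak = 24.60 m³/s.
Runoff depth d = ΣQ_DR·Δt / A = 118.5 × 7200 / (47.4 km²) = 18.00 mm.
The 1-cm UH is the DRH scaled by (10 mm)/d, so U_p = 24.60 × 10/18.00 = 13.7 m³/s.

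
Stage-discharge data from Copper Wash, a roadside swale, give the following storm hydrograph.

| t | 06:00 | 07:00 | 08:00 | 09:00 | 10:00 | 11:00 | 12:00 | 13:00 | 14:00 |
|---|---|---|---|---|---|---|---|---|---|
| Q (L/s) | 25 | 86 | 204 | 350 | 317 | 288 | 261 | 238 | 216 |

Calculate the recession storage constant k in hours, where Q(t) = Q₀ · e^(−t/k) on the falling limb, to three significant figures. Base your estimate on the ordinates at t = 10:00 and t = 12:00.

On the falling limb, Q drops from 317 to 261 L/s between t = 10:00 and t = 12:00 (Δt = 2 h).
k = −Δt / ln(Q₂/Q₁) = −2 / ln(261/317) = 10.3 h.

k ≈ 10.3 h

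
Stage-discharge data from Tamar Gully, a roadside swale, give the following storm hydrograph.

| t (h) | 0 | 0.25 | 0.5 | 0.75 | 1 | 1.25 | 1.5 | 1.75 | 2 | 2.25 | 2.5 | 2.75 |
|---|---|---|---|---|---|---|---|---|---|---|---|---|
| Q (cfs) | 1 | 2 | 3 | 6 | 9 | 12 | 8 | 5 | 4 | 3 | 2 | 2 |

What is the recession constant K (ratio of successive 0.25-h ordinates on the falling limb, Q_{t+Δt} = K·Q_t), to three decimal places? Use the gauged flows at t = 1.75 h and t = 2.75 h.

Using the recession-limb readings at t = 1.75 h and t = 2.75 h: Q falls from 5 to 2 cfs over 4 intervals.
K = (Q₂/Q₁)^(1/4) = (2/5)^(1/4) = 0.795.

K ≈ 0.795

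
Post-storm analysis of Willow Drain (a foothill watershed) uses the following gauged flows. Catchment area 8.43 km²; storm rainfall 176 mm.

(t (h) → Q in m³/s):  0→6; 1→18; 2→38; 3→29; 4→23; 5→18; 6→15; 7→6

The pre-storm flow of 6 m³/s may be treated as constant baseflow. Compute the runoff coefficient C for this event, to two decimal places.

C ≈ 0.25

ΣQ_DR = 105.0 m³/s; V = ΣQ_DR·Δt = 3.780 × 10^5 m³.
Runoff depth d = V / A = 44.84 mm.
C = d / P = 44.84 / 176 = 0.25.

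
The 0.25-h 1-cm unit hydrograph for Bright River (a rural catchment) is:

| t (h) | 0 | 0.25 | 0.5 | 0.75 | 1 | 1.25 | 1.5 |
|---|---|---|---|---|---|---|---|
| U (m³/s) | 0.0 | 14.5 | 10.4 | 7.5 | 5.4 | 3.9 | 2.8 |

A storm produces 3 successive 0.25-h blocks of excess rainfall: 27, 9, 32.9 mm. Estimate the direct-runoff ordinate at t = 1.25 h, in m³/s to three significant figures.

By discrete convolution, Q_j = Σ (P_i / 10 mm) · U_{j−i}.
At t = 1.25 h (j=5): Q = (27/10)·3.9 + (9/10)·5.4 + (32.9/10)·7.5 = 40.1 m³/s.

Q ≈ 40.1 m³/s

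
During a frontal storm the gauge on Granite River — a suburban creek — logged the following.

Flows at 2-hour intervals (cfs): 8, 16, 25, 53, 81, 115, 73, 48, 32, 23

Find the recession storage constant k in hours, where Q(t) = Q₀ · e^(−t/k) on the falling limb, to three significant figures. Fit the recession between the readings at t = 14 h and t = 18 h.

On the falling limb, Q drops from 48 to 23 cfs between t = 14 h and t = 18 h (Δt = 4 h).
k = −Δt / ln(Q₂/Q₁) = −4 / ln(23/48) = 5.44 h.

k ≈ 5.44 h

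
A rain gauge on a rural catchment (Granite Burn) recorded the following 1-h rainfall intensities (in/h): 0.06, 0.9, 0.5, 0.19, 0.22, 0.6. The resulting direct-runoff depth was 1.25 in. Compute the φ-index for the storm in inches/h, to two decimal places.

φ ≈ 0.25 in/h

Only the 3 blocks with intensity above φ contribute runoff: 0.9, 0.5, 0.6 in/h.
Σ(I−φ)·Δt = d  ⇒  (0.9+0.5+0.6 − 3φ)·1 = 1.25
φ = (2.000 − 1.25/1) / 3 = 0.25 in/h.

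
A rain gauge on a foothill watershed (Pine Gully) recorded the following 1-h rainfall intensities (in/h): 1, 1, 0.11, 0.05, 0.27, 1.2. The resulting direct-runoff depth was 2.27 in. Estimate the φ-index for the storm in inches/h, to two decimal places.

φ ≈ 0.31 in/h

Only the 3 blocks with intensity above φ contribute runoff: 1, 1, 1.2 in/h.
Σ(I−φ)·Δt = d  ⇒  (1+1+1.2 − 3φ)·1 = 2.27
φ = (3.200 − 2.27/1) / 3 = 0.31 in/h.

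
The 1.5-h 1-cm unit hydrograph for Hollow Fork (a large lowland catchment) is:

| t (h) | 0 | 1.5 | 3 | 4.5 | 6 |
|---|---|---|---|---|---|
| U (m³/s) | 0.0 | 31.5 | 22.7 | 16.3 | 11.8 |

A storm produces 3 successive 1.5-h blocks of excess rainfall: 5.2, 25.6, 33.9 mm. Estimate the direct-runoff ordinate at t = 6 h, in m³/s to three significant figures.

By discrete convolution, Q_j = Σ (P_i / 10 mm) · U_{j−i}.
At t = 6 h (j=4): Q = (5.2/10)·11.8 + (25.6/10)·16.3 + (33.9/10)·22.7 = 125 m³/s.

Q ≈ 125 m³/s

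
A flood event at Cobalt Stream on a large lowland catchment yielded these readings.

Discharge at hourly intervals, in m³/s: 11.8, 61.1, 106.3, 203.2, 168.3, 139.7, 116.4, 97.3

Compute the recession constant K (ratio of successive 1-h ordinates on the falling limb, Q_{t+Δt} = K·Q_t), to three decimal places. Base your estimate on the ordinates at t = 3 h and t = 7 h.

K ≈ 0.832

Using the recession-limb readings at t = 3 h and t = 7 h: Q falls from 203.2 to 97.3 m³/s over 4 intervals.
K = (Q₂/Q₁)^(1/4) = (97.3/203.2)^(1/4) = 0.832.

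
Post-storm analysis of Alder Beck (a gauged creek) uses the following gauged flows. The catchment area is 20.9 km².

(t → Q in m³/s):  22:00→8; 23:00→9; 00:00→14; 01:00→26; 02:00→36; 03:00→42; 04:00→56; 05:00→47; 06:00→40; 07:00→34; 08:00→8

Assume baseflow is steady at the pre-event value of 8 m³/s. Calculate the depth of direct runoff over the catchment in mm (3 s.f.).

d ≈ 40.0 mm

Direct runoff: 0.0, 1.0, 6.0, 18.0, 28.0, 34.0, 48.0, 39.0, 32.0, 26.0, 0.0 m³/s; ΣQ_DR = 232.0 m³/s.
V = ΣQ_DR · Δt = 232.0 × 3600 s = 8.352 × 10^5 m³.
Over A = 20.9 km², depth = V / A = 40.0 mm.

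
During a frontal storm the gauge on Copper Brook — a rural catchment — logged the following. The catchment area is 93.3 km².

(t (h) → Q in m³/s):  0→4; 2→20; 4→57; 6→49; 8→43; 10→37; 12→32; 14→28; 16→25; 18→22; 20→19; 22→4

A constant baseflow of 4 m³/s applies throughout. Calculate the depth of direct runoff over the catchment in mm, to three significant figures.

Direct runoff: 0.0, 16.0, 53.0, 45.0, 39.0, 33.0, 28.0, 24.0, 21.0, 18.0, 15.0, 0.0 m³/s; ΣQ_DR = 292.0 m³/s.
V = ΣQ_DR · Δt = 292.0 × 7200 s = 2.102 × 10^6 m³.
Over A = 93.3 km², depth = V / A = 22.5 mm.

d ≈ 22.5 mm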